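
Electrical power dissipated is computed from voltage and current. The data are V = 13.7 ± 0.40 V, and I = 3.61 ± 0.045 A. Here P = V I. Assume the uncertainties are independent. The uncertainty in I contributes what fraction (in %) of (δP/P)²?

15.4%

(δP/P)² = (1·δV/V)² + (1·δI/I)²
  V term: (1×0.0292)² = 0.000852
  I term: (1×0.0125)² = 0.000155
Total = 0.00101. Share from I = 0.000155/0.00101 = 0.154.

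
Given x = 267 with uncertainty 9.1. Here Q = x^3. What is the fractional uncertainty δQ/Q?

0.102

Q ∝ x^3, so δQ/Q = |3| · δx/x = 3 × 0.0341 = 0.102.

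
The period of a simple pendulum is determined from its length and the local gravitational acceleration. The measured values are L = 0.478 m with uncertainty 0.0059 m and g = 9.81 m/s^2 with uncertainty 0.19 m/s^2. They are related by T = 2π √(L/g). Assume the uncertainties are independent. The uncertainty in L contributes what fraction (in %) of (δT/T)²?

28.9%

(δT/T)² = (½·δL/L)² + (−½·δg/g)²
  L term: (0.5×0.0123)² = 3.81e-05
  g term: (-0.5×0.0194)² = 9.38e-05
Total = 0.000132. Share from L = 3.81e-05/0.000132 = 0.289.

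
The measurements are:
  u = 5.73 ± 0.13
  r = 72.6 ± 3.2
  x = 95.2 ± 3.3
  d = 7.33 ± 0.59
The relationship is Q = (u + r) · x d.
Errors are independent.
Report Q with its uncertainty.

Let w = u + r = 78.3. δw = √(δu² + δr²) = √(0.0169 + 10.2) = 3.20, so δw/w = 0.0409.
Q is then a monomial in w, x, d:
δQ/Q = √((δw/w)² + (1·δx/x)² + (1·δd/d)²) = √(0.00167 + 0.00120 + 0.00648) = 0.0967
Q = 54700, so δQ = 0.0967 × 54700 = 5290.

54700 ± 5290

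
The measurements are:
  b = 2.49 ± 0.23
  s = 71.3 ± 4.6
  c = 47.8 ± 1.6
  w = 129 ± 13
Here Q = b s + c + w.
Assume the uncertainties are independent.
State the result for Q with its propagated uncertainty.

Let p = b·s = 178. δp/p = √((1·δb/b)² + (1·δs/s)²) = √(0.00853 + 0.00416) = 0.113, so δp = 20.0.
Q = p + c + w: δQ = √(δp² + δc² + δw²) = √(400 + 2.56 + 169) = 23.9
Q = 354.

354 ± 23.9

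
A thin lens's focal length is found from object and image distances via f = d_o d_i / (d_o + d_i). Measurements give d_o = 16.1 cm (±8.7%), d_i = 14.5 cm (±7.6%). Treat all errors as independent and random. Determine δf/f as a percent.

5.74%

∂f/∂d_o = (d_i/(d_o+d_i))² = 0.225;  ∂f/∂d_i = (d_o/(d_o+d_i))² = 0.277
δf = √((∂f/∂d_o · δd_o)² + (∂f/∂d_i · δd_i)²) = √(0.0989 + 0.0931) = 0.438 cm
f = 7.63 cm, so δf/f = 0.438/7.63 = 0.0574.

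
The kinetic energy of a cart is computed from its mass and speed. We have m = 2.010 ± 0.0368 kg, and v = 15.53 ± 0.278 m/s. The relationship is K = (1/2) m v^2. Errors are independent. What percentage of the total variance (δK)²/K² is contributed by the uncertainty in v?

79.3%

(δK/K)² = (1·δm/m)² + (2·δv/v)²
  m term: (1×0.0183)² = 0.000335
  v term: (2×0.0179)² = 0.00128
Total = 0.00162. Share from v = 0.00128/0.00162 = 0.793.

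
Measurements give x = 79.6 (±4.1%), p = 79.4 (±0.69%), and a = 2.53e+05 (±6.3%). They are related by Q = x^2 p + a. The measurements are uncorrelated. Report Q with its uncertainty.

Let w = x^2·p = 5.03e+05. δw/w = √((2·δx/x)² + (1·δp/p)²) = √(0.00672 + 4.76e-05) = 0.0823, so δw = 41400.
Q = w + a: δQ = √(δw² + δa²) = √(1.71e+09 + 2.54e+08) = 44400
Q = 7.56e+05.

(7.56 ± 0.444) × 10^5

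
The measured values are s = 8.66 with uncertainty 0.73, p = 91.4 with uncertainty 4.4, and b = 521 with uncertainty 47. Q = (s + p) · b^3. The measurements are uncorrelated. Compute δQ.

3.88e+09

Let u = s + p = 100. δu = √(δs² + δp²) = √(0.533 + 19.4) = 4.46, so δu/u = 0.0446.
Q is then a monomial in u, b:
δQ/Q = √((δu/u)² + (3·δb/b)²) = √(0.00199 + 0.0732) = 0.274
Q = 1.42e+10, so δQ = 0.274 × 1.42e+10 = 3.88e+09.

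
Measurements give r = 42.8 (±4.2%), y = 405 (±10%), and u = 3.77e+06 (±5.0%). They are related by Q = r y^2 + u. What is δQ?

1.45e+06

Let p = r·y^2 = 7.02e+06. δp/p = √((1·δr/r)² + (2·δy/y)²) = √(0.00176 + 0.0400) = 0.204, so δp = 1.43e+06.
Q = p + u: δQ = √(δp² + δu²) = √(2.06e+12 + 3.55e+10) = 1.45e+06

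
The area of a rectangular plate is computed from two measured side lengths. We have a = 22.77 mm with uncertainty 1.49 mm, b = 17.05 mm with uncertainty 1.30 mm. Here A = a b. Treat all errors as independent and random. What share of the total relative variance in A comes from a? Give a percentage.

(δA/A)² = (1·δa/a)² + (1·δb/b)²
  a term: (1×0.0654)² = 0.00428
  b term: (1×0.0762)² = 0.00581
Total = 0.0101. Share from a = 0.00428/0.0101 = 0.424.

42.4%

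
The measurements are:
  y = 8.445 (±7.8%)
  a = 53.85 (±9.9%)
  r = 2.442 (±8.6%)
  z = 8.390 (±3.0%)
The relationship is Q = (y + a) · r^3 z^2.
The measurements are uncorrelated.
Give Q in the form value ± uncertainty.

63860 ± 17800

Let u = y + a = 62.30. δu = √(δy² + δa²) = √(0.434 + 28.4) = 5.37, so δu/u = 0.0862.
Q is then a monomial in u, r, z:
δQ/Q = √((δu/u)² + (3·δr/r)² + (2·δz/z)²) = √(0.00744 + 0.0666 + 0.00360) = 0.279
Q = 63860, so δQ = 0.279 × 63860 = 17800.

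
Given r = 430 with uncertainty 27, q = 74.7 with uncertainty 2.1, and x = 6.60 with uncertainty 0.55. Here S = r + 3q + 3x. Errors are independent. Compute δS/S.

0.0412

S is a linear combination, so absolute uncertainties add in quadrature:
  (δr)² = 729;  (3·δq)² = 39.7;  (3·δx)² = 2.72
δS = √(771) = 27.8
S = 674, so δS/S = 27.8/674 = 0.0412.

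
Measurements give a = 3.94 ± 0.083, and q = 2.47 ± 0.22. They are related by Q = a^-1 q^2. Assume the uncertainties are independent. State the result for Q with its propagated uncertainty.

Relative error in a monomial: (δQ/Q)² = Σ (nᵢ · δxᵢ/xᵢ)².
  (-1·δa/a)² = (-1×0.0211)² = 0.000444;  (2·δq/q)² = (2×0.0891)² = 0.0317
δQ/Q = √(0.0322) = 0.179
Q = 1.55, so δQ = 0.179 × 1.55 = 0.278.

1.55 ± 0.278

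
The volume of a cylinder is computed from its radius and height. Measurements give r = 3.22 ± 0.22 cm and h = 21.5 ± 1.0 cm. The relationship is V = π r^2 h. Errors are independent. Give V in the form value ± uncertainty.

700 ± 101 cm^3

Each factor contributes (exponent × relative error)² to (δV/V)²:
  (2·δr/r)² = (2×0.0683)² = 0.0187;  (1·δh/h)² = (1×0.0465)² = 0.00216
δV/V = √(0.0208) = 0.144
V = 700 cm^3, so δV = 0.144 × 700 = 101 cm^3.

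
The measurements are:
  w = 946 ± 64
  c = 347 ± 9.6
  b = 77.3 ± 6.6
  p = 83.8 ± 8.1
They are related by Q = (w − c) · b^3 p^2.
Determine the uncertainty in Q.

Let u = w − c = 599. δu = √(δw² + δc²) = √(4100 + 92.2) = 64.7, so δu/u = 0.108.
Q is then a monomial in u, b, p:
δQ/Q = √((δu/u)² + (3·δb/b)² + (2·δp/p)²) = √(0.0117 + 0.0656 + 0.0374) = 0.339
Q = 1.94e+12, so δQ = 0.339 × 1.94e+12 = 6.58e+11.

6.58e+11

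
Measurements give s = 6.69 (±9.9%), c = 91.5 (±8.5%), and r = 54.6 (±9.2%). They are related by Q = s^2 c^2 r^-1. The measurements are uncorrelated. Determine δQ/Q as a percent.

Since Q is a product/quotient, work with relative uncertainties:
  (2·δs/s)² = (2×0.0990)² = 0.0392;  (2·δc/c)² = (2×0.0850)² = 0.0289;  (-1·δr/r)² = (-1×0.0920)² = 0.00846
δQ/Q = √(0.0766) = 0.277

27.7%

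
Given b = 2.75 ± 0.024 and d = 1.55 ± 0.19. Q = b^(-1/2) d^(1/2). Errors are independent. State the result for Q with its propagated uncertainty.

0.751 ± 0.0461

Q is a product of powers, so relative uncertainties combine in quadrature:
  (−½·δb/b)² = (-0.5×0.00873)² = 1.9e-05;  (½·δd/d)² = (0.5×0.123)² = 0.00376
δQ/Q = √(0.00378) = 0.0614
Q = 0.751, so δQ = 0.0614 × 0.751 = 0.0461.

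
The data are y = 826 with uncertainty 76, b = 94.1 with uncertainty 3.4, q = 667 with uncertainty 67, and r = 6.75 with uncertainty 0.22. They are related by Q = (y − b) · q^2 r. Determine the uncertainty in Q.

Let u = y − b = 732. δu = √(δy² + δb²) = √(5780 + 11.6) = 76.1, so δu/u = 0.104.
Q is then a monomial in u, q, r:
δQ/Q = √((δu/u)² + (2·δq/q)² + (1·δr/r)²) = √(0.0108 + 0.0404 + 0.00106) = 0.229
Q = 2.2e+09, so δQ = 0.229 × 2.2e+09 = 5.02e+08.

5.02e+08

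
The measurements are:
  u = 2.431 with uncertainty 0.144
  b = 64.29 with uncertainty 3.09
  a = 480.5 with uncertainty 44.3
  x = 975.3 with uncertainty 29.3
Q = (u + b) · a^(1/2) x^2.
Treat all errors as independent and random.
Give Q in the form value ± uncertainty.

Let w = u + b = 66.72. δw = √(δu² + δb²) = √(0.0207 + 9.55) = 3.09, so δw/w = 0.0464.
Q is then a monomial in w, a, x:
δQ/Q = √((δw/w)² + (½·δa/a)² + (2·δx/x)²) = √(0.00215 + 0.00213 + 0.00361) = 0.0888
Q = 1.391e+09, so δQ = 0.0888 × 1.391e+09 = 1.24e+08.

(1.391 ± 0.124) × 10^9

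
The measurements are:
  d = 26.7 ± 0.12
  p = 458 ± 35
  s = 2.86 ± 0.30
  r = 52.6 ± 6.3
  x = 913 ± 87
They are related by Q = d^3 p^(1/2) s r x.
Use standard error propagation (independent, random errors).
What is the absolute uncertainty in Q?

Relative error in a monomial: (δQ/Q)² = Σ (nᵢ · δxᵢ/xᵢ)².
  (3·δd/d)² = (3×0.00449)² = 0.000182;  (½·δp/p)² = (0.5×0.0764)² = 0.00146;  (1·δs/s)² = (1×0.105)² = 0.0110;  (1·δr/r)² = (1×0.120)² = 0.0143;  (1·δx/x)² = (1×0.0953)² = 0.00908
δQ/Q = √(0.0361) = 0.190
Q = 5.59e+10, so δQ = 0.190 × 5.59e+10 = 1.06e+10.

1.06e+10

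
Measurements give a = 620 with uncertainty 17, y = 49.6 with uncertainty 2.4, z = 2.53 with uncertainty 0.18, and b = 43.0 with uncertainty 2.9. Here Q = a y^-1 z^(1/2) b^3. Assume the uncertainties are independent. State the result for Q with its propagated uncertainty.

(1.58 ± 0.336) × 10^6

Since Q is a product/quotient, work with relative uncertainties:
  (1·δa/a)² = (1×0.0274)² = 0.000752;  (-1·δy/y)² = (-1×0.0484)² = 0.00234;  (½·δz/z)² = (0.5×0.0711)² = 0.00127;  (3·δb/b)² = (3×0.0674)² = 0.0409
δQ/Q = √(0.0453) = 0.213
Q = 1.58e+06, so δQ = 0.213 × 1.58e+06 = 3.36e+05.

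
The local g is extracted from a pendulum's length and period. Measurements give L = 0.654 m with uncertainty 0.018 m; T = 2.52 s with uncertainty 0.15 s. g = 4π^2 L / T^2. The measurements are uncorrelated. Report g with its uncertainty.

4.07 ± 0.497 m/s^2

Relative error in a monomial: (δg/g)² = Σ (nᵢ · δxᵢ/xᵢ)².
  (1·δL/L)² = (1×0.0275)² = 0.000758;  (-2·δT/T)² = (-2×0.0595)² = 0.0142
δg/g = √(0.0149) = 0.122
g = 4.07 m/s^2, so δg = 0.122 × 4.07 = 0.497 m/s^2.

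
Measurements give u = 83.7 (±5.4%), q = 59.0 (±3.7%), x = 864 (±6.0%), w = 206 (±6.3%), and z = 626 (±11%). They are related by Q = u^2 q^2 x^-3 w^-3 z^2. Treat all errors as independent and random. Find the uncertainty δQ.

Relative error in a monomial: (δQ/Q)² = Σ (nᵢ · δxᵢ/xᵢ)².
  (2·δu/u)² = (2×0.0540)² = 0.0117;  (2·δq/q)² = (2×0.0370)² = 0.00548;  (-3·δx/x)² = (-3×0.0600)² = 0.0324;  (-3·δw/w)² = (-3×0.0630)² = 0.0357;  (2·δz/z)² = (2×0.110)² = 0.0484
δQ/Q = √(0.134) = 0.366
Q = 0.00169, so δQ = 0.366 × 0.00169 = 0.000620.

0.000620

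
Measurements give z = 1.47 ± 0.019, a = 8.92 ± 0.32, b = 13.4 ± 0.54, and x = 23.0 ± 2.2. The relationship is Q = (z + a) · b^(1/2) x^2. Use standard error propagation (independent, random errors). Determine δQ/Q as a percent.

Let u = z + a = 10.4. δu = √(δz² + δa²) = √(0.000361 + 0.102) = 0.321, so δu/u = 0.0309.
Q is then a monomial in u, b, x:
δQ/Q = √((δu/u)² + (½·δb/b)² + (2·δx/x)²) = √(0.000952 + 0.000406 + 0.0366) = 0.195

19.5%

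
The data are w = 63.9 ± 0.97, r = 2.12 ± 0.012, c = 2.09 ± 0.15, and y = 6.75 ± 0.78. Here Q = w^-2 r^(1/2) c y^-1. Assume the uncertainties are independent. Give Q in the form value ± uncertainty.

Each factor contributes (exponent × relative error)² to (δQ/Q)²:
  (-2·δw/w)² = (-2×0.0152)² = 0.000922;  (½·δr/r)² = (0.5×0.00566)² = 8.01e-06;  (1·δc/c)² = (1×0.0718)² = 0.00515;  (-1·δy/y)² = (-1×0.116)² = 0.0134
δQ/Q = √(0.0194) = 0.139
Q = 0.000110, so δQ = 0.139 × 0.000110 = 1.54e-05.

(1.10 ± 0.154) × 10^-4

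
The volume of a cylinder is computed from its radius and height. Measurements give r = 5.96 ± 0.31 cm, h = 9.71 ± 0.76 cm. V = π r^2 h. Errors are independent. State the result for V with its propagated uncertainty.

1080 ± 141 cm^3

Products/powers → add relative errors in quadrature, weighted by exponent:
  (2·δr/r)² = (2×0.0520)² = 0.0108;  (1·δh/h)² = (1×0.0783)² = 0.00613
δV/V = √(0.0169) = 0.130
V = 1080 cm^3, so δV = 0.130 × 1080 = 141 cm^3.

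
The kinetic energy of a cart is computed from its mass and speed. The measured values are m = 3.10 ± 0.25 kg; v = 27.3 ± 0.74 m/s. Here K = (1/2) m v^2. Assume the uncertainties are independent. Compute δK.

112 J

For a monomial K ∝ m, v^2, fractional errors add in quadrature:
  (1·δm/m)² = (1×0.0806)² = 0.00650;  (2·δv/v)² = (2×0.0271)² = 0.00294
δK/K = √(0.00944) = 0.0972
K = 1160 J, so δK = 0.0972 × 1160 = 112 J.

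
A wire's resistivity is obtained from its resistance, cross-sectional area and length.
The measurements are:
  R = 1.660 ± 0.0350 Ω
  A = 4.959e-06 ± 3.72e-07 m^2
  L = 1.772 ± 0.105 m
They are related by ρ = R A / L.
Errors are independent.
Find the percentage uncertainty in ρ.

9.79%

Products/powers → add relative errors in quadrature, weighted by exponent:
  (1·δR/R)² = (1×0.0211)² = 0.000445;  (1·δA/A)² = (1×0.0750)² = 0.00563;  (-1·δL/L)² = (-1×0.0593)² = 0.00351
δρ/ρ = √(0.00958) = 0.0979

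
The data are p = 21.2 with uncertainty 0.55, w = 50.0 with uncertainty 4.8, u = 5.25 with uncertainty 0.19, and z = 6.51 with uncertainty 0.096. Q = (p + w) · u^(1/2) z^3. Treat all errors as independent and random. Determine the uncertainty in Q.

3740

Let h = p + w = 71.2. δh = √(δp² + δw²) = √(0.303 + 23.0) = 4.83, so δh/h = 0.0679.
Q is then a monomial in h, u, z:
δQ/Q = √((δh/h)² + (½·δu/u)² + (3·δz/z)²) = √(0.00460 + 0.000327 + 0.00196) = 0.0830
Q = 45000, so δQ = 0.0830 × 45000 = 3740.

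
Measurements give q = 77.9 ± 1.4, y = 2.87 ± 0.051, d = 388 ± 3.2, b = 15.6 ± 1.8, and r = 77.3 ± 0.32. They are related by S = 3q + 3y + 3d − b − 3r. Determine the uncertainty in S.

Each term contributes (cᵢ δxᵢ)² to (δS)²:
  (3·δq)² = 17.6;  (3·δy)² = 0.0234;  (3·δd)² = 92.2;  (δb)² = 3.24;  (3·δr)² = 0.922
δS = √(114) = 10.7

10.7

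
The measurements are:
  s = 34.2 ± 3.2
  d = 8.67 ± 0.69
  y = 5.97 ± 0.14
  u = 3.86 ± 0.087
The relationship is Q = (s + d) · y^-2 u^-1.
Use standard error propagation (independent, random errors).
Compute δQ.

0.0288

Let w = s + d = 42.9. δw = √(δs² + δd²) = √(10.2 + 0.476) = 3.27, so δw/w = 0.0764.
Q is then a monomial in w, y, u:
δQ/Q = √((δw/w)² + (-2·δy/y)² + (-1·δu/u)²) = √(0.00583 + 0.00220 + 0.000508) = 0.0924
Q = 0.312, so δQ = 0.0924 × 0.312 = 0.0288.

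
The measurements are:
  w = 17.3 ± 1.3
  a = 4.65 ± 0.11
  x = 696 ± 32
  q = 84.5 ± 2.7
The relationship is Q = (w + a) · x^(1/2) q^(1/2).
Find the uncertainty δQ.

Let u = w + a = 22.0. δu = √(δw² + δa²) = √(1.69 + 0.0121) = 1.30, so δu/u = 0.0594.
Q is then a monomial in u, x, q:
δQ/Q = √((δu/u)² + (½·δx/x)² + (½·δq/q)²) = √(0.00353 + 0.000528 + 0.000255) = 0.0657
Q = 5320, so δQ = 0.0657 × 5320 = 350.

350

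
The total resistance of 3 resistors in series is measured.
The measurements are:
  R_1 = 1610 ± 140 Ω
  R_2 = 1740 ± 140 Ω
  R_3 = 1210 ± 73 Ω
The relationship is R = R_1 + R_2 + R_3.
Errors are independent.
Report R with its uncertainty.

4560 ± 211 Ω

Absolute uncertainties add in quadrature for a linear combination:
  (δR_1)² = 19600;  (δR_2)² = 19600;  (δR_3)² = 5330
δR = √(44500) = 211 Ω
R = 4560 Ω.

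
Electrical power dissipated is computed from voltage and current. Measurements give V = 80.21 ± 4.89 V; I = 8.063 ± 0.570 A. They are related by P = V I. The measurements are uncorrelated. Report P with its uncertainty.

646.7 ± 60.4 W

Relative error in a monomial: (δP/P)² = Σ (nᵢ · δxᵢ/xᵢ)².
  (1·δV/V)² = (1×0.0610)² = 0.00372;  (1·δI/I)² = (1×0.0707)² = 0.00500
δP/P = √(0.00871) = 0.0934
P = 646.7 W, so δP = 0.0934 × 646.7 = 60.4 W.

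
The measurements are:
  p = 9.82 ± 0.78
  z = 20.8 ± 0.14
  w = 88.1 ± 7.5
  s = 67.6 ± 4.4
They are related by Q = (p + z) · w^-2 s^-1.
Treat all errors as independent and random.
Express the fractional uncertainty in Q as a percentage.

Let u = p + z = 30.6. δu = √(δp² + δz²) = √(0.608 + 0.0196) = 0.792, so δu/u = 0.0259.
Q is then a monomial in u, w, s:
δQ/Q = √((δu/u)² + (-2·δw/w)² + (-1·δs/s)²) = √(0.000670 + 0.0290 + 0.00424) = 0.184

18.4%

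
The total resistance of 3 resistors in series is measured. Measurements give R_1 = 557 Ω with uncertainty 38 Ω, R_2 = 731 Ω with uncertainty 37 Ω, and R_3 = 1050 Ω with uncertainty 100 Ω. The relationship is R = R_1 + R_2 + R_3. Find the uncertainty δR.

113 Ω

Sums and differences: (δR)² = Σ (cᵢ δxᵢ)².
  (δR_1)² = 1440;  (δR_2)² = 1370;  (δR_3)² = 10000
δR = √(12800) = 113 Ω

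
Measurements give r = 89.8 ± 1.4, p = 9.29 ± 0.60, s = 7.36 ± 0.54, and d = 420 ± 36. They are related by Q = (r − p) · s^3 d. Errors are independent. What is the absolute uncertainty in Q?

3.19e+06

Let u = r − p = 80.5. δu = √(δr² + δp²) = √(1.96 + 0.360) = 1.52, so δu/u = 0.0189.
Q is then a monomial in u, s, d:
δQ/Q = √((δu/u)² + (3·δs/s)² + (1·δd/d)²) = √(0.000358 + 0.0484 + 0.00735) = 0.237
Q = 1.35e+07, so δQ = 0.237 × 1.35e+07 = 3.19e+06.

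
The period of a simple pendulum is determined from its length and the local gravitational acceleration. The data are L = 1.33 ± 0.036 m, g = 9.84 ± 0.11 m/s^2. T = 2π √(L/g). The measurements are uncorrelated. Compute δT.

0.0338 s

Each factor contributes (exponent × relative error)² to (δT/T)²:
  (½·δL/L)² = (0.5×0.0271)² = 0.000183;  (−½·δg/g)² = (-0.5×0.0112)² = 3.12e-05
δT/T = √(0.000214) = 0.0146
T = 2.31 s, so δT = 0.0146 × 2.31 = 0.0338 s.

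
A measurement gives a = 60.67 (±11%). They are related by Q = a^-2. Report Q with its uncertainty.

Q ∝ a^-2, so δQ/Q = |-2| · δa/a = 2 × 0.110 = 0.220.
Q = 0.0002717, so δQ = 0.220 × 0.0002717 = 5.98e-05.

(2.717 ± 0.598) × 10^-4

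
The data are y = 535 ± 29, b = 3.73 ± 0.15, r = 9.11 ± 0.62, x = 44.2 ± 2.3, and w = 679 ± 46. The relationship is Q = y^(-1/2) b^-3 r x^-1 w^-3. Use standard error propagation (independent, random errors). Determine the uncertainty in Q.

1.39e-13

For a monomial Q ∝ y^(-1/2), b^-3, r, x^-1, w^-3, fractional errors add in quadrature:
  (−½·δy/y)² = (-0.5×0.0542)² = 0.000735;  (-3·δb/b)² = (-3×0.0402)² = 0.0146;  (1·δr/r)² = (1×0.0681)² = 0.00463;  (-1·δx/x)² = (-1×0.0520)² = 0.00271;  (-3·δw/w)² = (-3×0.0677)² = 0.0413
δQ/Q = √(0.0639) = 0.253
Q = 5.49e-13, so δQ = 0.253 × 5.49e-13 = 1.39e-13.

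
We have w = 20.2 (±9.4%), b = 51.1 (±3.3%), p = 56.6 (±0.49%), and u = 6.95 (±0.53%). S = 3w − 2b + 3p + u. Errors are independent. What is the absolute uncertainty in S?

6.67

Absolute uncertainties add in quadrature for a linear combination:
  (3·δw)² = 32.4;  (2·δb)² = 11.4;  (3·δp)² = 0.692;  (δu)² = 0.00136
δS = √(44.5) = 6.67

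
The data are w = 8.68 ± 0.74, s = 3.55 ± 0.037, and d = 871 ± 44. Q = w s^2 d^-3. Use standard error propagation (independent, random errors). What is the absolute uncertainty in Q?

2.9e-08

Q is a product of powers, so relative uncertainties combine in quadrature:
  (1·δw/w)² = (1×0.0853)² = 0.00727;  (2·δs/s)² = (2×0.0104)² = 0.000435;  (-3·δd/d)² = (-3×0.0505)² = 0.0230
δQ/Q = √(0.0307) = 0.175
Q = 1.66e-07, so δQ = 0.175 × 1.66e-07 = 2.9e-08.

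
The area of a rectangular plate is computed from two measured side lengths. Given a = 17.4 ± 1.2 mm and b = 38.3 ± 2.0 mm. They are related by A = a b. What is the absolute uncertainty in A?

A is a product of powers, so relative uncertainties combine in quadrature:
  (1·δa/a)² = (1×0.0690)² = 0.00476;  (1·δb/b)² = (1×0.0522)² = 0.00273
δA/A = √(0.00748) = 0.0865
A = 666 mm^2, so δA = 0.0865 × 666 = 57.6 mm^2.

57.6 mm^2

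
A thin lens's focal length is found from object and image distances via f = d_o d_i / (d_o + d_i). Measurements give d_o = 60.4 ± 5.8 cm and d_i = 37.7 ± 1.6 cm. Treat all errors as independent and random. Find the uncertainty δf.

∂f/∂d_o = (d_i/(d_o+d_i))² = 0.148;  ∂f/∂d_i = (d_o/(d_o+d_i))² = 0.379
δf = √((∂f/∂d_o · δd_o)² + (∂f/∂d_i · δd_i)²) = √(0.734 + 0.368) = 1.05 cm

1.05 cm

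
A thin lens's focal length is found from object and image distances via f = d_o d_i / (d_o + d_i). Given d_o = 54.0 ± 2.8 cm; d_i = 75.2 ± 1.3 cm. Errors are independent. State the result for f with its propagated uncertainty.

∂f/∂d_o = (d_i/(d_o+d_i))² = 0.339;  ∂f/∂d_i = (d_o/(d_o+d_i))² = 0.175
δf = √((∂f/∂d_o · δd_o)² + (∂f/∂d_i · δd_i)²) = √(0.900 + 0.0516) = 0.975 cm
f = 31.4 cm.

31.4 ± 0.975 cm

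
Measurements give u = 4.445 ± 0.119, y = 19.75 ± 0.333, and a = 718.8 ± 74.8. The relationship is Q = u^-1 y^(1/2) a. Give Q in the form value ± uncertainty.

For a monomial Q ∝ u^-1, y^(1/2), a, fractional errors add in quadrature:
  (-1·δu/u)² = (-1×0.0268)² = 0.000717;  (½·δy/y)² = (0.5×0.0169)² = 7.11e-05;  (1·δa/a)² = (1×0.104)² = 0.0108
δQ/Q = √(0.0116) = 0.108
Q = 718.7, so δQ = 0.108 × 718.7 = 77.5.

718.7 ± 77.5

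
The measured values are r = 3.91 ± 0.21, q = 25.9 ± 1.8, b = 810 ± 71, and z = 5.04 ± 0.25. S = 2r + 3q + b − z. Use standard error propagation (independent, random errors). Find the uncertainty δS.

Absolute uncertainties add in quadrature for a linear combination:
  (2·δr)² = 0.176;  (3·δq)² = 29.2;  (δb)² = 5040;  (δz)² = 0.0625
δS = √(5070) = 71.2

71.2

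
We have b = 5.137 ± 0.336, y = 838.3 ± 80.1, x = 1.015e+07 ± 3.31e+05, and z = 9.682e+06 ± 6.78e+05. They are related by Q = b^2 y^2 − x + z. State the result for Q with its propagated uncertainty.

Let p = b^2·y^2 = 1.854e+07. δp/p = √((2·δb/b)² + (2·δy/y)²) = √(0.0171 + 0.0365) = 0.232, so δp = 4.29e+06.
Q = p − x + z: δQ = √(δp² + δx² + δz²) = √(1.84e+13 + 1.1e+11 + 4.6e+11) = 4.36e+06
Q = 1.808e+07.

(1.808 ± 0.436) × 10^7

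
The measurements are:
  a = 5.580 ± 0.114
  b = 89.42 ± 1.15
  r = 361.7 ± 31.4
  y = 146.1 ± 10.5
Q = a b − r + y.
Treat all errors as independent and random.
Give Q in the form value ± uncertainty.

283.4 ± 35.2

Let p = a·b = 499.0. δp/p = √((1·δa/a)² + (1·δb/b)²) = √(0.000417 + 0.000165) = 0.0241, so δp = 12.0.
Q = p − r + y: δQ = √(δp² + δr² + δy²) = √(145 + 986 + 110) = 35.2
Q = 283.4.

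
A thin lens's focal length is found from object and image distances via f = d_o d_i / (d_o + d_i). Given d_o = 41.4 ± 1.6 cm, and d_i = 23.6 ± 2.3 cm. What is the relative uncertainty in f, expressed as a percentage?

∂f/∂d_o = (d_i/(d_o+d_i))² = 0.132;  ∂f/∂d_i = (d_o/(d_o+d_i))² = 0.406
δf = √((∂f/∂d_o · δd_o)² + (∂f/∂d_i · δd_i)²) = √(0.0445 + 0.871) = 0.957 cm
f = 15.0 cm, so δf/f = 0.957/15.0 = 0.0636.

6.36%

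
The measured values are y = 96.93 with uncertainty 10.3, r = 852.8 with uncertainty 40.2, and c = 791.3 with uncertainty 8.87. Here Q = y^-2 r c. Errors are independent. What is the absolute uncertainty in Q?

15.7

For a monomial Q ∝ y^-2, r, c, fractional errors add in quadrature:
  (-2·δy/y)² = (-2×0.106)² = 0.0452;  (1·δr/r)² = (1×0.0471)² = 0.00222;  (1·δc/c)² = (1×0.0112)² = 0.000126
δQ/Q = √(0.0475) = 0.218
Q = 71.82, so δQ = 0.218 × 71.82 = 15.7.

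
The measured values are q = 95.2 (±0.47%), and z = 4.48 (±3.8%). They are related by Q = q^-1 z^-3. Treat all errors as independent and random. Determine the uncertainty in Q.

1.33e-05

Q is a product of powers, so relative uncertainties combine in quadrature:
  (-1·δq/q)² = (-1×0.00470)² = 2.21e-05;  (-3·δz/z)² = (-3×0.0380)² = 0.0130
δQ/Q = √(0.0130) = 0.114
Q = 0.000117, so δQ = 0.114 × 0.000117 = 1.33e-05.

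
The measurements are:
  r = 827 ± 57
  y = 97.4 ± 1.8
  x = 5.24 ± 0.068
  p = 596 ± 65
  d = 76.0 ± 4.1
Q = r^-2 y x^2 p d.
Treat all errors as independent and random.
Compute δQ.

For a monomial Q ∝ r^-2, y, x^2, p, d, fractional errors add in quadrature:
  (-2·δr/r)² = (-2×0.0689)² = 0.0190;  (1·δy/y)² = (1×0.0185)² = 0.000342;  (2·δx/x)² = (2×0.0130)² = 0.000674;  (1·δp/p)² = (1×0.109)² = 0.0119;  (1·δd/d)² = (1×0.0539)² = 0.00291
δQ/Q = √(0.0348) = 0.187
Q = 177, so δQ = 0.187 × 177 = 33.1.

33.1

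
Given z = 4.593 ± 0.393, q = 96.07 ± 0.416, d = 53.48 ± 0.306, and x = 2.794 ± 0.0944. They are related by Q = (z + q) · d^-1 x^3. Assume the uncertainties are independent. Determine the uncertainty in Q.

4.17

Let u = z + q = 100.7. δu = √(δz² + δq²) = √(0.154 + 0.173) = 0.572, so δu/u = 0.00569.
Q is then a monomial in u, d, x:
δQ/Q = √((δu/u)² + (-1·δd/d)² + (3·δx/x)²) = √(3.23e-05 + 3.27e-05 + 0.0103) = 0.102
Q = 41.05, so δQ = 0.102 × 41.05 = 4.17.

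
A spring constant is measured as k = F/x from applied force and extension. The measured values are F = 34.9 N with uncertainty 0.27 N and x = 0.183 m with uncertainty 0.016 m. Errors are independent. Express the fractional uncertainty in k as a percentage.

Since k is a product/quotient, work with relative uncertainties:
  (1·δF/F)² = (1×0.00774)² = 5.99e-05;  (-1·δx/x)² = (-1×0.0874)² = 0.00764
δk/k = √(0.00770) = 0.0878

8.78%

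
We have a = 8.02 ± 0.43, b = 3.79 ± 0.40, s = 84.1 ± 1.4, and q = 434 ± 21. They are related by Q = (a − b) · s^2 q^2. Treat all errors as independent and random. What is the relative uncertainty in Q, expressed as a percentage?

Let u = a − b = 4.23. δu = √(δa² + δb²) = √(0.185 + 0.160) = 0.587, so δu/u = 0.139.
Q is then a monomial in u, s, q:
δQ/Q = √((δu/u)² + (2·δs/s)² + (2·δq/q)²) = √(0.0193 + 0.00111 + 0.00937) = 0.172

17.2%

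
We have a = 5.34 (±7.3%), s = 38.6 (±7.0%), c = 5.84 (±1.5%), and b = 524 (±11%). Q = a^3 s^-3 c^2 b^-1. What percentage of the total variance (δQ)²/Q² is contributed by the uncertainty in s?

(δQ/Q)² = (3·δa/a)² + (-3·δs/s)² + (2·δc/c)² + (-1·δb/b)²
  a term: (3×0.0730)² = 0.0480
  s term: (-3×0.0700)² = 0.0441
  c term: (2×0.0150)² = 0.000900
  b term: (-1×0.110)² = 0.0121
Total = 0.105. Share from s = 0.0441/0.105 = 0.420.

42.0%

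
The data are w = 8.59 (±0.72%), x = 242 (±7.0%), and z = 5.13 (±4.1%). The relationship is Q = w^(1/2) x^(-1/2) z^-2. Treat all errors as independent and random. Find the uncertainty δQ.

Products/powers → add relative errors in quadrature, weighted by exponent:
  (½·δw/w)² = (0.5×0.00720)² = 1.3e-05;  (−½·δx/x)² = (-0.5×0.0700)² = 0.00123;  (-2·δz/z)² = (-2×0.0410)² = 0.00672
δQ/Q = √(0.00796) = 0.0892
Q = 0.00716, so δQ = 0.0892 × 0.00716 = 0.000639.

0.000639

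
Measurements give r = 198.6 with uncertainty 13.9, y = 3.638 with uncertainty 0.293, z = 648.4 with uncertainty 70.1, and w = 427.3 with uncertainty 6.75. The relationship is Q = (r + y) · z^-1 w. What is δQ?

Let u = r + y = 202.2. δu = √(δr² + δy²) = √(193 + 0.0858) = 13.9, so δu/u = 0.0687.
Q is then a monomial in u, z, w:
δQ/Q = √((δu/u)² + (-1·δz/z)² + (1·δw/w)²) = √(0.00473 + 0.0117 + 0.000250) = 0.129
Q = 133.3, so δQ = 0.129 × 133.3 = 17.2.

17.2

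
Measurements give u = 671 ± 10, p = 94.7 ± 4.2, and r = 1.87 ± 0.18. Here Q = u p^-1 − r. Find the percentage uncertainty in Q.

Let w = u·p^-1 = 7.09. δw/w = √((1·δu/u)² + (-1·δp/p)²) = √(0.000222 + 0.00197) = 0.0468, so δw = 0.332.
Q = w − r: δQ = √(δw² + δr²) = √(0.110 + 0.0324) = 0.377
Q = 5.22, so δQ/Q = 0.377/5.22 = 0.0723.

7.23%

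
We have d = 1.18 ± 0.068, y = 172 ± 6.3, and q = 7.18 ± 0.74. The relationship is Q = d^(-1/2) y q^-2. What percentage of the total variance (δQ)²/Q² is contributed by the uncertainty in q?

95.1%

(δQ/Q)² = (−½·δd/d)² + (1·δy/y)² + (-2·δq/q)²
  d term: (-0.5×0.0576)² = 0.000830
  y term: (1×0.0366)² = 0.00134
  q term: (-2×0.103)² = 0.0425
Total = 0.0447. Share from q = 0.0425/0.0447 = 0.951.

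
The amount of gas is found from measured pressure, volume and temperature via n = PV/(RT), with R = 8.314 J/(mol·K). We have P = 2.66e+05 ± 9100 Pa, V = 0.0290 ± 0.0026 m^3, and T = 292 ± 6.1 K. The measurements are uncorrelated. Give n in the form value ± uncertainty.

Relative error in a monomial: (δn/n)² = Σ (nᵢ · δxᵢ/xᵢ)².
  (1·δP/P)² = (1×0.0342)² = 0.00117;  (1·δV/V)² = (1×0.0897)² = 0.00804;  (-1·δT/T)² = (-1×0.0209)² = 0.000436
δn/n = √(0.00964) = 0.0982
n = 3.18 mol, so δn = 0.0982 × 3.18 = 0.312 mol.

3.18 ± 0.312 mol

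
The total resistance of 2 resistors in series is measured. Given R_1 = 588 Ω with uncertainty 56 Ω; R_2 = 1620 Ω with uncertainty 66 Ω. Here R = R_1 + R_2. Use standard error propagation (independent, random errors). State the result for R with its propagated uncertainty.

2210 ± 86.6 Ω

R is a linear combination, so absolute uncertainties add in quadrature:
  (δR_1)² = 3140;  (δR_2)² = 4360
δR = √(7490) = 86.6 Ω
R = 2210 Ω.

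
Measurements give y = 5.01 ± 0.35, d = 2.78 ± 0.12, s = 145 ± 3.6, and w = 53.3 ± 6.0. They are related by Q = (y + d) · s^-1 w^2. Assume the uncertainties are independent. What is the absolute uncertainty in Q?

35.3

Let u = y + d = 7.79. δu = √(δy² + δd²) = √(0.122 + 0.0144) = 0.370, so δu/u = 0.0475.
Q is then a monomial in u, s, w:
δQ/Q = √((δu/u)² + (-1·δs/s)² + (2·δw/w)²) = √(0.00226 + 0.000616 + 0.0507) = 0.231
Q = 153, so δQ = 0.231 × 153 = 35.3.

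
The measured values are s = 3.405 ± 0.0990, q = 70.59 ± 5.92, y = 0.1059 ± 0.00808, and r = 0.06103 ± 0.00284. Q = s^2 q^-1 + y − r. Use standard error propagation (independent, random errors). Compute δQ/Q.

0.0900

Let p = s^2·q^-1 = 0.1642. δp/p = √((2·δs/s)² + (-1·δq/q)²) = √(0.00338 + 0.00703) = 0.102, so δp = 0.0168.
Q = p + y − r: δQ = √(δp² + δy² + δr²) = √(0.000281 + 6.53e-05 + 8.07e-06) = 0.0188
Q = 0.2091, so δQ/Q = 0.0188/0.2091 = 0.0900.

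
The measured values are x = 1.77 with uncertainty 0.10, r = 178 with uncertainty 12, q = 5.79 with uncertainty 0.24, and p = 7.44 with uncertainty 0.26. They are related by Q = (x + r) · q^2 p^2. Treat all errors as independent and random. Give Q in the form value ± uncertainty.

Let u = x + r = 180. δu = √(δx² + δr²) = √(0.0100 + 144) = 12.0, so δu/u = 0.0668.
Q is then a monomial in u, q, p:
δQ/Q = √((δu/u)² + (2·δq/q)² + (2·δp/p)²) = √(0.00446 + 0.00687 + 0.00488) = 0.127
Q = 3.34e+05, so δQ = 0.127 × 3.34e+05 = 42500.

(3.34 ± 0.425) × 10^5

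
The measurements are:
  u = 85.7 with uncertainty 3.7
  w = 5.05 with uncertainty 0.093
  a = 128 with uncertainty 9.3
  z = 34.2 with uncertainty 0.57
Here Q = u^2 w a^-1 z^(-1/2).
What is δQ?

For a monomial Q ∝ u^2, w, a^-1, z^(-1/2), fractional errors add in quadrature:
  (2·δu/u)² = (2×0.0432)² = 0.00746;  (1·δw/w)² = (1×0.0184)² = 0.000339;  (-1·δa/a)² = (-1×0.0727)² = 0.00528;  (−½·δz/z)² = (-0.5×0.0167)² = 6.94e-05
δQ/Q = √(0.0131) = 0.115
Q = 49.5, so δQ = 0.115 × 49.5 = 5.68.

5.68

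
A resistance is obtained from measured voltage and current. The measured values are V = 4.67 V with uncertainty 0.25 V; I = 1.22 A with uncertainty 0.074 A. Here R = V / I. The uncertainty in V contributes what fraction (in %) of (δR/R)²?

43.8%

(δR/R)² = (1·δV/V)² + (-1·δI/I)²
  V term: (1×0.0535)² = 0.00287
  I term: (-1×0.0607)² = 0.00368
Total = 0.00654. Share from V = 0.00287/0.00654 = 0.438.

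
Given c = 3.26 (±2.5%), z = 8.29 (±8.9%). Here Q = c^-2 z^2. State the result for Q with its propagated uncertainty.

6.47 ± 1.20

Each factor contributes (exponent × relative error)² to (δQ/Q)²:
  (-2·δc/c)² = (-2×0.0250)² = 0.00250;  (2·δz/z)² = (2×0.0890)² = 0.0317
δQ/Q = √(0.0342) = 0.185
Q = 6.47, so δQ = 0.185 × 6.47 = 1.20.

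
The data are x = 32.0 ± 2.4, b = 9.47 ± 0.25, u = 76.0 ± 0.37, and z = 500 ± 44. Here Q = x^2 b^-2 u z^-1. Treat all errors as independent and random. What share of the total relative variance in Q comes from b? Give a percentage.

8.43%

(δQ/Q)² = (2·δx/x)² + (-2·δb/b)² + (1·δu/u)² + (-1·δz/z)²
  x term: (2×0.0750)² = 0.0225
  b term: (-2×0.0264)² = 0.00279
  u term: (1×0.00487)² = 2.37e-05
  z term: (-1×0.0880)² = 0.00774
Total = 0.0331. Share from b = 0.00279/0.0331 = 0.0843.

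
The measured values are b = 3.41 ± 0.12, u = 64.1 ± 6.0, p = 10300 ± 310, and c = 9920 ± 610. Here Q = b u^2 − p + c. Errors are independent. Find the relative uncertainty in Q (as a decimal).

Let w = b·u^2 = 14000. δw/w = √((1·δb/b)² + (2·δu/u)²) = √(0.00124 + 0.0350) = 0.190, so δw = 2670.
Q = w − p + c: δQ = √(δw² + δp² + δc²) = √(7.12e+06 + 96100 + 3.72e+05) = 2760
Q = 13600, so δQ/Q = 2760/13600 = 0.202.

0.202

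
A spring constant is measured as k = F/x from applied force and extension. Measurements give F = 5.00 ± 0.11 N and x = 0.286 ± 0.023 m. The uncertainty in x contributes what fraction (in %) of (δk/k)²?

(δk/k)² = (1·δF/F)² + (-1·δx/x)²
  F term: (1×0.0220)² = 0.000484
  x term: (-1×0.0804)² = 0.00647
Total = 0.00695. Share from x = 0.00647/0.00695 = 0.930.

93.0%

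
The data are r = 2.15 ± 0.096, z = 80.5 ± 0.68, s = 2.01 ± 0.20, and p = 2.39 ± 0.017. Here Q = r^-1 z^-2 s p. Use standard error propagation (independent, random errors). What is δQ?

3.81e-05

Each factor contributes (exponent × relative error)² to (δQ/Q)²:
  (-1·δr/r)² = (-1×0.0447)² = 0.00199;  (-2·δz/z)² = (-2×0.00845)² = 0.000285;  (1·δs/s)² = (1×0.0995)² = 0.00990;  (1·δp/p)² = (1×0.00711)² = 5.06e-05
δQ/Q = √(0.0122) = 0.111
Q = 0.000345, so δQ = 0.111 × 0.000345 = 3.81e-05.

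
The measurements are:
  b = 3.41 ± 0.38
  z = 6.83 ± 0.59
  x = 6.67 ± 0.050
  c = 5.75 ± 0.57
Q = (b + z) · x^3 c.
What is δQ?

2140

Let u = b + z = 10.2. δu = √(δb² + δz²) = √(0.144 + 0.348) = 0.702, so δu/u = 0.0685.
Q is then a monomial in u, x, c:
δQ/Q = √((δu/u)² + (3·δx/x)² + (1·δc/c)²) = √(0.00470 + 0.000506 + 0.00983) = 0.123
Q = 17500, so δQ = 0.123 × 17500 = 2140.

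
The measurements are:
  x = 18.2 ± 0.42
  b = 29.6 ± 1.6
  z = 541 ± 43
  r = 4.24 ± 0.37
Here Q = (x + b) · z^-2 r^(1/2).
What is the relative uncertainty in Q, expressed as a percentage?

Let u = x + b = 47.8. δu = √(δx² + δb²) = √(0.176 + 2.56) = 1.65, so δu/u = 0.0346.
Q is then a monomial in u, z, r:
δQ/Q = √((δu/u)² + (-2·δz/z)² + (½·δr/r)²) = √(0.00120 + 0.0253 + 0.00190) = 0.168

16.8%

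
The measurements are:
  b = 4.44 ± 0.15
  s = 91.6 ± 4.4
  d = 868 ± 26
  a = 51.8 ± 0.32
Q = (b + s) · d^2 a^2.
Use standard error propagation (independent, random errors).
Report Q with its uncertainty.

(1.94 ± 0.148) × 10^11

Let u = b + s = 96.0. δu = √(δb² + δs²) = √(0.0225 + 19.4) = 4.40, so δu/u = 0.0458.
Q is then a monomial in u, d, a:
δQ/Q = √((δu/u)² + (2·δd/d)² + (2·δa/a)²) = √(0.00210 + 0.00359 + 0.000153) = 0.0764
Q = 1.94e+11, so δQ = 0.0764 × 1.94e+11 = 1.48e+10.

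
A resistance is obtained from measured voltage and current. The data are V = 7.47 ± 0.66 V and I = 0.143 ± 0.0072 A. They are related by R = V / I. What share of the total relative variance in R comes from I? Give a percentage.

(δR/R)² = (1·δV/V)² + (-1·δI/I)²
  V term: (1×0.0884)² = 0.00781
  I term: (-1×0.0503)² = 0.00254
Total = 0.0103. Share from I = 0.00254/0.0103 = 0.245.

24.5%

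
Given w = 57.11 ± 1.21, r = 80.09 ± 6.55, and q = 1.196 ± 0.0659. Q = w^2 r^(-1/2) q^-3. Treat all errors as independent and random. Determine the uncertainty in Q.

Relative error in a monomial: (δQ/Q)² = Σ (nᵢ · δxᵢ/xᵢ)².
  (2·δw/w)² = (2×0.0212)² = 0.00180;  (−½·δr/r)² = (-0.5×0.0818)² = 0.00167;  (-3·δq/q)² = (-3×0.0551)² = 0.0273
δQ/Q = √(0.0308) = 0.175
Q = 213.0, so δQ = 0.175 × 213.0 = 37.4.

37.4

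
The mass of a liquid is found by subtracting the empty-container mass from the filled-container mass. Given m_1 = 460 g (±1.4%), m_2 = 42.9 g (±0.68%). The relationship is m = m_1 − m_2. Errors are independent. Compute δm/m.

0.0155

Sums and differences: (δm)² = Σ (cᵢ δxᵢ)².
  (δm_1)² = 41.5;  (δm_2)² = 0.0851
δm = √(41.6) = 6.45 g
m = 417 g, so δm/m = 6.45/417 = 0.0155.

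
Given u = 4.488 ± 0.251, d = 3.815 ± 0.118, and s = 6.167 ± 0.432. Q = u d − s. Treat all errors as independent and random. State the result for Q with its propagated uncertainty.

Let p = u·d = 17.12. δp/p = √((1·δu/u)² + (1·δd/d)²) = √(0.00313 + 0.000957) = 0.0639, so δp = 1.09.
Q = p − s: δQ = √(δp² + δs²) = √(1.20 + 0.187) = 1.18
Q = 10.95.

10.95 ± 1.18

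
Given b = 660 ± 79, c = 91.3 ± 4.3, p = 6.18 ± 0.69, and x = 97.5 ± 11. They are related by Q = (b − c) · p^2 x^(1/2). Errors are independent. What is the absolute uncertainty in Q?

57700

Let u = b − c = 569. δu = √(δb² + δc²) = √(6240 + 18.5) = 79.1, so δu/u = 0.139.
Q is then a monomial in u, p, x:
δQ/Q = √((δu/u)² + (2·δp/p)² + (½·δx/x)²) = √(0.0194 + 0.0499 + 0.00318) = 0.269
Q = 2.14e+05, so δQ = 0.269 × 2.14e+05 = 57700.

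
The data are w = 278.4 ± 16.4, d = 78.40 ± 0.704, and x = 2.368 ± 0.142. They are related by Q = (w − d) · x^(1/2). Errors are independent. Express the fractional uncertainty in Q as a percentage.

8.74%

Let u = w − d = 200.0. δu = √(δw² + δd²) = √(269 + 0.496) = 16.4, so δu/u = 0.0821.
Q is then a monomial in u, x:
δQ/Q = √((δu/u)² + (½·δx/x)²) = √(0.00674 + 0.000899) = 0.0874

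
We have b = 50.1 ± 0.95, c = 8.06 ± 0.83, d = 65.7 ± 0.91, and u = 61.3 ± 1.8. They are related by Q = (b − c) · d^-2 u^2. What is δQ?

Let w = b − c = 42.0. δw = √(δb² + δc²) = √(0.902 + 0.689) = 1.26, so δw/w = 0.0300.
Q is then a monomial in w, d, u:
δQ/Q = √((δw/w)² + (-2·δd/d)² + (2·δu/u)²) = √(0.000900 + 0.000767 + 0.00345) = 0.0715
Q = 36.6, so δQ = 0.0715 × 36.6 = 2.62.

2.62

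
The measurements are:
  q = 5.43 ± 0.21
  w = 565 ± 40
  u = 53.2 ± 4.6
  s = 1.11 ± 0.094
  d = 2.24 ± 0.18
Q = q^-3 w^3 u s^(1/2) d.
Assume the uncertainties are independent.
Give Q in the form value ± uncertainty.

(1.41 ± 0.386) × 10^8

Relative error in a monomial: (δQ/Q)² = Σ (nᵢ · δxᵢ/xᵢ)².
  (-3·δq/q)² = (-3×0.0387)² = 0.0135;  (3·δw/w)² = (3×0.0708)² = 0.0451;  (1·δu/u)² = (1×0.0865)² = 0.00748;  (½·δs/s)² = (0.5×0.0847)² = 0.00179;  (1·δd/d)² = (1×0.0804)² = 0.00646
δQ/Q = √(0.0743) = 0.273
Q = 1.41e+08, so δQ = 0.273 × 1.41e+08 = 3.86e+07.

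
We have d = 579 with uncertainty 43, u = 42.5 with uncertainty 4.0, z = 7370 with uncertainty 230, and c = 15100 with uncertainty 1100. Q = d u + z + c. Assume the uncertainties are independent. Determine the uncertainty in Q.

Let p = d·u = 24600. δp/p = √((1·δd/d)² + (1·δu/u)²) = √(0.00552 + 0.00886) = 0.120, so δp = 2950.
Q = p + z + c: δQ = √(δp² + δz² + δc²) = √(8.7e+06 + 52900 + 1.21e+06) = 3160

3160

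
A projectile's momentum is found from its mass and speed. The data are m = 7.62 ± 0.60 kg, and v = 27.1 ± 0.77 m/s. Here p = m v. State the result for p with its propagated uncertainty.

For a monomial p ∝ m, v, fractional errors add in quadrature:
  (1·δm/m)² = (1×0.0787)² = 0.00620;  (1·δv/v)² = (1×0.0284)² = 0.000807
δp/p = √(0.00701) = 0.0837
p = 207 kg·m/s, so δp = 0.0837 × 207 = 17.3 kg·m/s.

207 ± 17.3 kg·m/s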